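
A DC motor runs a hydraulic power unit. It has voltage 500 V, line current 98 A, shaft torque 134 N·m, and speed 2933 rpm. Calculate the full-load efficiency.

ω = 2π × 2933/60 = 307.1 rad/s; P_out = τω = 134 × 307.1 = 41151 W
P_in = V·I = 500 × 98 = 49000 W
η = P_out / P_in = 41151 / 49000 = 0.840 = 84.0%

84.0 %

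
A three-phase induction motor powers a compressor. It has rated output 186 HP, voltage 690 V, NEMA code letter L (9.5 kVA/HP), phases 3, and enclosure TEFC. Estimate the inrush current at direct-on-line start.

1480 A

S_LR = 9.5 × 186 = 1767 kVA
I_LR = S_LR/(√3·V_L) = 1767000/(1.732×690) = 1480 A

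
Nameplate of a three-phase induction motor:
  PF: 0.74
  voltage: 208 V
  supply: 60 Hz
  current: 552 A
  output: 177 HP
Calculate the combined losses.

P_in = √3·V·I·cosφ = 1.732×208×552×0.74 = 147157 W
P_out = 177×746 = 132042 W
Losses = P_in − P_out = 147157 − 132042 = 15115 W

15100 W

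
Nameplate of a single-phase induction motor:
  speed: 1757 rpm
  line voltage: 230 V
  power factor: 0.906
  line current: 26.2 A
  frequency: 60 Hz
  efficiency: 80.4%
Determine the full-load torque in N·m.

P_in = V·I·cosφ = 230 × 26.2 × 0.906 = 5460 W
P_out = η·P_in = 0.804 × 5460 = 4390 W
n = 1757 rpm
ω = 2π×1757/60 = 184 rad/s
τ = P_out/ω = 4390/184 = 23.9 N·m

23.9 N·m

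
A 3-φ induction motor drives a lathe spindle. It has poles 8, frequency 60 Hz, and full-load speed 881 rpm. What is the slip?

n_s = 120f/p = 120×60/8 = 900 rpm
s = (n_s − n)/n_s = (900 − 881)/900 = 0.0211

2.1 %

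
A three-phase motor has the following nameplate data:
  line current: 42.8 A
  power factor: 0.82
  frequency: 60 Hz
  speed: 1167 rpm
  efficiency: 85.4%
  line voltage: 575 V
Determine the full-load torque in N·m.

P_in = √3·V·I·cosφ = 1.732 × 575 × 42.8 × 0.82 = 34952 W
P_out = η·P_in = 0.854 × 34952 = 29849 W
n = 1167 rpm
ω = 2π×1167/60 = 122.2 rad/s
τ = P_out/ω = 29849/122.2 = 244 N·m

244 N·m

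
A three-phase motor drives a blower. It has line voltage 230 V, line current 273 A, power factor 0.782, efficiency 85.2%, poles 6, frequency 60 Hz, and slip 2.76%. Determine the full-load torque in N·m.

P_in = √3·V·I·cosφ = 1.732 × 230 × 273 × 0.782 = 85044 W
P_out = η·P_in = 0.852 × 85044 = 72457 W
n_s = 120×60/6 = 1200 rpm; n = 1200×(1−0.0276) = 1167 rpm
ω = 2π×1167/60 = 122.2 rad/s
τ = P_out/ω = 72457/122.2 = 593 N·m

593 N·m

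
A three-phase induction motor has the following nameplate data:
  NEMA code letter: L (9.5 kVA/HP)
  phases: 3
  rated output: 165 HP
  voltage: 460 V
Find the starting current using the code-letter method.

1970 A

S_LR = 9.5 × 165 = 1567.5 kVA
I_LR = S_LR/(√3·V_L) = 1567500/(1.732×460) = 1970 A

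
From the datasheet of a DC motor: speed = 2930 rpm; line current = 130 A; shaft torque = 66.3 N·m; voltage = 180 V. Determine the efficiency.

ω = 2π × 2930/60 = 306.8 rad/s; P_out = τω = 66.3 × 306.8 = 20341 W
P_in = V·I = 180 × 130 = 23400 W
η = P_out / P_in = 20341 / 23400 = 0.869 = 86.9%

86.9 %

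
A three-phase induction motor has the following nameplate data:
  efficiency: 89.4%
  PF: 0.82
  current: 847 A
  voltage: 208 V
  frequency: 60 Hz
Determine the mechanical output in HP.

300 HP

P_in = √3·V·I·cosφ = 1.732 × 208 × 847 × 0.82 = 250212 W
P_out = η·P_in = 0.894 × 250212 = 223690 W
= 223690/746 = 300 HP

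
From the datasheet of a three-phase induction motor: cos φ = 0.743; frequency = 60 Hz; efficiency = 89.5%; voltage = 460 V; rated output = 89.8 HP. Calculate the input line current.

P_out = 89.8 × 746 = 66991 W
P_in = P_out / η = 66991 / 0.895 = 74850 W
I_L = P_in / (√3·V_L·cosφ) = 74850 / (1.732 × 460 × 0.743) = 126 A

126 A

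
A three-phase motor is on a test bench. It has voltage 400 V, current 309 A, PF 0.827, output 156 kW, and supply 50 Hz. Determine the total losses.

21000 W

P_in = √3·V·I·cosφ = 1.732×400×309×0.827 = 177040 W
P_out = 156000 W
Losses = P_in − P_out = 177040 − 156000 = 21040 W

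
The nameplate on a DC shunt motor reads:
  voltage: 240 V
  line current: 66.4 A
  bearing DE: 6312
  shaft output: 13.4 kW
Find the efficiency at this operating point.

84.1 %

P_out = 13.4 kW = 13400 W
P_in = V·I = 240 × 66.4 = 15936 W
η = P_out / P_in = 13400 / 15936 = 0.841 = 84.1%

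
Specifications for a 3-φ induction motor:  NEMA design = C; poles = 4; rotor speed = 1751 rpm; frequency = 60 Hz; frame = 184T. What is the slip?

n_s = 120f/p = 120×60/4 = 1800 rpm
s = (n_s − n)/n_s = (1800 − 1751)/1800 = 0.0272

2.72 %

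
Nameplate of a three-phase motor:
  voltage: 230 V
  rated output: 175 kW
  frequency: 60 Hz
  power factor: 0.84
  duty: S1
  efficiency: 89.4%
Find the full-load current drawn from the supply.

585 A

P_out = 175 kW = 175000 W
P_in = P_out / η = 175000 / 0.894 = 195749 W
I_L = P_in / (√3·V_L·cosφ) = 195749 / (1.732 × 230 × 0.84) = 585 A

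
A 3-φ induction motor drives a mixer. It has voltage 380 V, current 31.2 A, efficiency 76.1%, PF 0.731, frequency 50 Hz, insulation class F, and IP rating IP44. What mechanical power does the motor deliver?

11.4 kW

P_in = √3·V·I·cosφ = 1.732 × 380 × 31.2 × 0.731 = 15011 W
P_out = η·P_in = 0.761 × 15011 = 11423 W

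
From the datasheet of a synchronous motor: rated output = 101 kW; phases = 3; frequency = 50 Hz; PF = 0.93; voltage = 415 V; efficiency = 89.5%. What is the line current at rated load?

169 A

P_out = 101 kW = 101000 W
P_in = P_out / η = 101000 / 0.895 = 112849 W
I_L = P_in / (√3·V_L·cosφ) = 112849 / (1.732 × 415 × 0.93) = 169 A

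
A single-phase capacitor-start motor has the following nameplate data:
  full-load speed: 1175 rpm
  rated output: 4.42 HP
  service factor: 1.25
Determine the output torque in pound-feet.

P_out = 4.42 × 746 = 3297 W
ω = 2π × 1175/60 = 123 rad/s
τ = P_out/ω = 3297/123 = 26.8 N·m
In lb·ft: 26.8/1.356 = 19.8 lb·ft

19.8 lb·ft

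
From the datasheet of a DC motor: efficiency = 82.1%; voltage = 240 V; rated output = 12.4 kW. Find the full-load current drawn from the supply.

62.9 A

P_out = 12.4 kW = 12400 W
P_in = P_out / η = 12400 / 0.821 = 15104 W
I = P_in / V = 15104 / 240 = 62.9 A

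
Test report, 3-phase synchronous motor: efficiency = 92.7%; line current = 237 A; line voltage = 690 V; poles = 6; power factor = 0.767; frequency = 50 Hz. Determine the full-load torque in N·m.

1920 N·m

P_in = √3·V·I·cosφ = 1.732 × 690 × 237 × 0.767 = 217240 W
P_out = η·P_in = 0.927 × 217240 = 201381 W
n = n_s = 120×50/6 = 1000 rpm (synchronous)
ω = 2π×1000/60 = 104.7 rad/s
τ = P_out/ω = 201381/104.7 = 1920 N·m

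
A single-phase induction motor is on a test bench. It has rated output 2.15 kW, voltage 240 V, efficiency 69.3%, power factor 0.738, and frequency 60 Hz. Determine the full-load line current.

17.5 A

P_out = 2.15 kW = 2150 W
P_in = P_out / η = 2150 / 0.693 = 3102 W
I = P_in / (V·cosφ) = 3102 / (240 × 0.738) = 17.5 A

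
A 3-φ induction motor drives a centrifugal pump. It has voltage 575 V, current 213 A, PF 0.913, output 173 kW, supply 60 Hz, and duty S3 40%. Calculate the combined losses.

20700 W

P_in = √3·V·I·cosφ = 1.732×575×213×0.913 = 193672 W
P_out = 173000 W
Losses = P_in − P_out = 193672 − 173000 = 20672 W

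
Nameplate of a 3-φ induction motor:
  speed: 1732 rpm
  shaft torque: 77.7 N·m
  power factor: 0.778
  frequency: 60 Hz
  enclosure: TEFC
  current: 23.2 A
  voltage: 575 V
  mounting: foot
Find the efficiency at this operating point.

78.4 %

ω = 2π × 1732/60 = 181.4 rad/s; P_out = τω = 77.7 × 181.4 = 14095 W
P_in = √3·V_L·I_L·cosφ = 1.732 × 575 × 23.2 × 0.778 = 17976 W
η = P_out / P_in = 14095 / 17976 = 0.784 = 78.4%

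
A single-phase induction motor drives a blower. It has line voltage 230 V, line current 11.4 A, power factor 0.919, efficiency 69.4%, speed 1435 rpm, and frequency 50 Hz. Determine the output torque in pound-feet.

P_in = V·I·cosφ = 230 × 11.4 × 0.919 = 2410 W
P_out = η·P_in = 0.694 × 2410 = 1673 W
n = 1435 rpm
ω = 2π×1435/60 = 150.3 rad/s
τ = P_out/ω = 1673/150.3 = 11.13 N·m
In lb·ft: 11.13/1.356 = 8.21 lb·ft

8.21 lb·ft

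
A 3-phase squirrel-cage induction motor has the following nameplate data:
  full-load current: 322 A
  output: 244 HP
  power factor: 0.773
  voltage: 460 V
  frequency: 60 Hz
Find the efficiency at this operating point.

P_out = 244 × 746 = 182024 W
P_in = √3·V_L·I_L·cosφ = 1.732 × 460 × 322 × 0.773 = 198308 W
η = P_out / P_in = 182024 / 198308 = 0.918 = 91.8%

91.8 %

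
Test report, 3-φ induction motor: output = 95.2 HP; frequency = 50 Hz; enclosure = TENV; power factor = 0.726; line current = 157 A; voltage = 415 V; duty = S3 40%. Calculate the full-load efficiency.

86.7 %

P_out = 95.2 × 746 = 71019 W
P_in = √3·V_L·I_L·cosφ = 1.732 × 415 × 157 × 0.726 = 81928 W
η = P_out / P_in = 71019 / 81928 = 0.867 = 86.7%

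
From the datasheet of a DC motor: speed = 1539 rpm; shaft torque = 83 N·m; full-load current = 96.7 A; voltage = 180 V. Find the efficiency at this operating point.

76.9 %

ω = 2π × 1539/60 = 161.2 rad/s; P_out = τω = 83 × 161.2 = 13380 W
P_in = V·I = 180 × 96.7 = 17406 W
η = P_out / P_in = 13380 / 17406 = 0.769 = 76.9%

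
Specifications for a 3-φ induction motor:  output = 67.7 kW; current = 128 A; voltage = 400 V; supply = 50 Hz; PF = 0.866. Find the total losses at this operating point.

P_in = √3·V·I·cosφ = 1.732×400×128×0.866 = 76795 W
P_out = 67700 W
Losses = P_in − P_out = 76795 − 67700 = 9095 W

9100 W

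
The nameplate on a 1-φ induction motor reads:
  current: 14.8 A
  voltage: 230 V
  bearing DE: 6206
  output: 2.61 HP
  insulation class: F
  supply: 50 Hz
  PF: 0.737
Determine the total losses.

P_in = V·I·cosφ = 230×14.8×0.737 = 2509 W
P_out = 2.61×746 = 1947 W
Losses = P_in − P_out = 2509 − 1947 = 562 W

562 W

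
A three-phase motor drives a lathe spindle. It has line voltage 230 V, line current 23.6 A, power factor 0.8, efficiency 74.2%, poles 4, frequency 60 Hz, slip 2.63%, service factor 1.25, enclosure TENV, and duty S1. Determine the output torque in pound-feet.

22.4 lb·ft

P_in = √3·V·I·cosφ = 1.732 × 230 × 23.6 × 0.8 = 7521 W
P_out = η·P_in = 0.742 × 7521 = 5581 W
n_s = 120×60/4 = 1800 rpm; n = 1800×(1−0.0263) = 1753 rpm
ω = 2π×1753/60 = 183.6 rad/s
τ = P_out/ω = 5581/183.6 = 30.4 N·m
In lb·ft: 30.4/1.356 = 22.4 lb·ft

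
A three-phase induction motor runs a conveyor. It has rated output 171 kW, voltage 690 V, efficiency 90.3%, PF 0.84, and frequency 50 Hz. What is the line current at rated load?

189 A

P_out = 171 kW = 171000 W
P_in = P_out / η = 171000 / 0.903 = 189369 W
I_L = P_in / (√3·V_L·cosφ) = 189369 / (1.732 × 690 × 0.84) = 189 A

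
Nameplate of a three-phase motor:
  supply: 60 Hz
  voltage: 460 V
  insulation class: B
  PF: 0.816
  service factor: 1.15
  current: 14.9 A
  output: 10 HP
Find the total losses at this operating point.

2230 W

P_in = √3·V·I·cosφ = 1.732×460×14.9×0.816 = 9687 W
P_out = 10×746 = 7460 W
Losses = P_in − P_out = 9687 − 7460 = 2227 W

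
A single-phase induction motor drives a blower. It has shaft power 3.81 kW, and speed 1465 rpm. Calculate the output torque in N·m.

24.8 N·m

ω = 2π × 1465/60 = 153.4 rad/s
τ = P/ω = 3810/153.4 = 24.8 N·m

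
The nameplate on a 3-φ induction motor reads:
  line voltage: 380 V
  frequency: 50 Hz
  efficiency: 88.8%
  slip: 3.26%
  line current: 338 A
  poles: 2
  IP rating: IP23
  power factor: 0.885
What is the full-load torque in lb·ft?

P_in = √3·V·I·cosφ = 1.732 × 380 × 338 × 0.885 = 196875 W
P_out = η·P_in = 0.888 × 196875 = 174825 W
n_s = 120×50/2 = 3000 rpm; n = 3000×(1−0.0326) = 2902 rpm
ω = 2π×2902/60 = 303.9 rad/s
τ = P_out/ω = 174825/303.9 = 575.3 N·m
In lb·ft: 575.3/1.356 = 424 lb·ft

424 lb·ft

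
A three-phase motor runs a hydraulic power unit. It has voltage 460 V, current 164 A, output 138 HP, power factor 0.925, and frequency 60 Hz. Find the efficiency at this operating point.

P_out = 138 × 746 = 102948 W
P_in = √3·V_L·I_L·cosφ = 1.732 × 460 × 164 × 0.925 = 120862 W
η = P_out / P_in = 102948 / 120862 = 0.852 = 85.2%

85.2 %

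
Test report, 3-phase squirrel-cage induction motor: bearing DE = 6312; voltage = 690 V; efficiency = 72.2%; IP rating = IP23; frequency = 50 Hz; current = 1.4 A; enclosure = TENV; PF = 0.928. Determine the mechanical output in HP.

1.5 HP

P_in = √3·V·I·cosφ = 1.732 × 690 × 1.4 × 0.928 = 1553 W
P_out = η·P_in = 0.722 × 1553 = 1121 W
= 1121/746 = 1.5 HP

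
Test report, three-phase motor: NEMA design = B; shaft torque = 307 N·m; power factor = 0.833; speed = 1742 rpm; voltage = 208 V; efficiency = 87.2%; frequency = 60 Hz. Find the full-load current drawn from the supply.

214 A

ω = 2π×1742/60 = 182.4 rad/s; P_out = τω = 307 × 182.4 = 55997 W
P_in = P_out / η = 55997 / 0.872 = 64217 W
I_L = P_in / (√3·V_L·cosφ) = 64217 / (1.732 × 208 × 0.833) = 214 A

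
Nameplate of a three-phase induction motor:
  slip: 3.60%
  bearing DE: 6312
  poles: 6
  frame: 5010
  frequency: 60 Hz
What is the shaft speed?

1157 rpm

n_s = 120f/p = 120×60/6 = 1200 rpm
n = n_s(1 − s) = 1200 × (1 − 0.036) = 1157 rpm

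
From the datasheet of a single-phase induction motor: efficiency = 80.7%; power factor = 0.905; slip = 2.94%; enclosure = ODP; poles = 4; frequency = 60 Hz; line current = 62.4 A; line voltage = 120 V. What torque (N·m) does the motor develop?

29.9 N·m

P_in = V·I·cosφ = 120 × 62.4 × 0.905 = 6777 W
P_out = η·P_in = 0.807 × 6777 = 5469 W
n_s = 120×60/4 = 1800 rpm; n = 1800×(1−0.0294) = 1747 rpm
ω = 2π×1747/60 = 182.9 rad/s
τ = P_out/ω = 5469/182.9 = 29.9 N·m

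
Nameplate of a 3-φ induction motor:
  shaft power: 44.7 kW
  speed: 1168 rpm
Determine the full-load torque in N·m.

ω = 2π × 1168/60 = 122.3 rad/s
τ = P/ω = 44700/122.3 = 365 N·m

365 N·m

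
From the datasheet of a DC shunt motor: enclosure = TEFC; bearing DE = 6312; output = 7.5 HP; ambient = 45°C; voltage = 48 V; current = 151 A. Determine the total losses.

P_in = V·I = 48×151 = 7248 W
P_out = 7.5×746 = 5595 W
Losses = P_in − P_out = 7248 − 5595 = 1653 W

1650 W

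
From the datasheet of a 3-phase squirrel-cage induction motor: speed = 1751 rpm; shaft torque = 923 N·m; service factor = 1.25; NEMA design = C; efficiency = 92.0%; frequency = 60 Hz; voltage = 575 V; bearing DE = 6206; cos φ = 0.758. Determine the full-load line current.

ω = 2π×1751/60 = 183.4 rad/s; P_out = τω = 923 × 183.4 = 169278 W
P_in = P_out / η = 169278 / 0.920 = 183998 W
I_L = P_in / (√3·V_L·cosφ) = 183998 / (1.732 × 575 × 0.758) = 244 A

244 A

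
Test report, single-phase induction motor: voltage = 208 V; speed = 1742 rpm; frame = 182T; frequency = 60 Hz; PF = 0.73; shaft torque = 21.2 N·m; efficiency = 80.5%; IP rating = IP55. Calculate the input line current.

ω = 2π×1742/60 = 182.4 rad/s; P_out = τω = 21.2 × 182.4 = 3867 W
P_in = P_out / η = 3867 / 0.805 = 4804 W
I = P_in / (V·cosφ) = 4804 / (208 × 0.73) = 31.6 A

31.6 A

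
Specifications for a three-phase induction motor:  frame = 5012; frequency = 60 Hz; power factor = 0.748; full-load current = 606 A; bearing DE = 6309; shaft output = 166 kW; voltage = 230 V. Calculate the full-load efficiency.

P_out = 166 kW = 166000 W
P_in = √3·V_L·I_L·cosφ = 1.732 × 230 × 606 × 0.748 = 180572 W
η = P_out / P_in = 166000 / 180572 = 0.919 = 91.9%

91.9 %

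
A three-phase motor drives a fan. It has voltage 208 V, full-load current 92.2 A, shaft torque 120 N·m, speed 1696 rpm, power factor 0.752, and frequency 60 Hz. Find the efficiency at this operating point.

ω = 2π × 1696/60 = 177.6 rad/s; P_out = τω = 120 × 177.6 = 21312 W
P_in = √3·V_L·I_L·cosφ = 1.732 × 208 × 92.2 × 0.752 = 24978 W
η = P_out / P_in = 21312 / 24978 = 0.853 = 85.3%

85.3 %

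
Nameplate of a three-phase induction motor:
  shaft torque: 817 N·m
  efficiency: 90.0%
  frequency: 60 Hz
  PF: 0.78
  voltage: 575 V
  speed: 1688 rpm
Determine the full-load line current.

207 A

ω = 2π×1688/60 = 176.8 rad/s; P_out = τω = 817 × 176.8 = 144446 W
P_in = P_out / η = 144446 / 0.900 = 160496 W
I_L = P_in / (√3·V_L·cosφ) = 160496 / (1.732 × 575 × 0.78) = 207 A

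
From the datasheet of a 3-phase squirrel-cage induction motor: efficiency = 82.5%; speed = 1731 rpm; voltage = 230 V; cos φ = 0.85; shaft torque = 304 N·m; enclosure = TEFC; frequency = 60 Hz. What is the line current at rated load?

ω = 2π×1731/60 = 181.3 rad/s; P_out = τω = 304 × 181.3 = 55115 W
P_in = P_out / η = 55115 / 0.825 = 66806 W
I_L = P_in / (√3·V_L·cosφ) = 66806 / (1.732 × 230 × 0.85) = 197 A

197 A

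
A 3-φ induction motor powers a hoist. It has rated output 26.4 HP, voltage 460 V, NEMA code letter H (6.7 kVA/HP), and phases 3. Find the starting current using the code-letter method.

S_LR = 6.7 × 26.4 = 176.88 kVA
I_LR = S_LR/(√3·V_L) = 176880/(1.732×460) = 222 A

222 A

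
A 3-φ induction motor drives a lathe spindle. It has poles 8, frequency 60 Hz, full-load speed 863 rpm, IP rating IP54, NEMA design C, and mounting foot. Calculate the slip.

n_s = 120f/p = 120×60/8 = 900 rpm
s = (n_s − n)/n_s = (900 − 863)/900 = 0.0411

4.1 %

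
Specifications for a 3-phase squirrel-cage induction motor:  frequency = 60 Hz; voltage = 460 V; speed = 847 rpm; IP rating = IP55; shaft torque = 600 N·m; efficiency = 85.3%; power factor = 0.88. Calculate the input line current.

89 A

ω = 2π×847/60 = 88.7 rad/s; P_out = τω = 600 × 88.7 = 53220 W
P_in = P_out / η = 53220 / 0.853 = 62392 W
I_L = P_in / (√3·V_L·cosφ) = 62392 / (1.732 × 460 × 0.88) = 89 A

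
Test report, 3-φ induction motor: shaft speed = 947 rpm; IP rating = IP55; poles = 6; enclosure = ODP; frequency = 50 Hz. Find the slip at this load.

5.30 %

n_s = 120f/p = 120×50/6 = 1000 rpm
s = (n_s − n)/n_s = (1000 − 947)/1000 = 0.0530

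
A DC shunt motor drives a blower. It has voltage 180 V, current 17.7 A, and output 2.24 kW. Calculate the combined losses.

P_in = V·I = 180×17.7 = 3186 W
P_out = 2240 W
Losses = P_in − P_out = 3186 − 2240 = 946 W

946 W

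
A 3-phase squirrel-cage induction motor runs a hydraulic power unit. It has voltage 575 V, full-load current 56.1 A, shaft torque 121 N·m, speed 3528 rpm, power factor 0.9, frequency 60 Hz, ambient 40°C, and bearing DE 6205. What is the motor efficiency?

88.9 %

ω = 2π × 3528/60 = 369.5 rad/s; P_out = τω = 121 × 369.5 = 44710 W
P_in = √3·V_L·I_L·cosφ = 1.732 × 575 × 56.1 × 0.9 = 50283 W
η = P_out / P_in = 44710 / 50283 = 0.889 = 88.9%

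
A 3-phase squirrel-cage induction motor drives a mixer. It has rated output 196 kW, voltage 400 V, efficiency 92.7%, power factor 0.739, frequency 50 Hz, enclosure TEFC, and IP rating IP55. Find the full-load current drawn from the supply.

P_out = 196 kW = 196000 W
P_in = P_out / η = 196000 / 0.927 = 211435 W
I_L = P_in / (√3·V_L·cosφ) = 211435 / (1.732 × 400 × 0.739) = 413 A

413 A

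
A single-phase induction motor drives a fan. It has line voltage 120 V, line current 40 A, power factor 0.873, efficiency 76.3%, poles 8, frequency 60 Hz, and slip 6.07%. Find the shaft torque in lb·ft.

P_in = V·I·cosφ = 120 × 40 × 0.873 = 4190 W
P_out = η·P_in = 0.763 × 4190 = 3197 W
n_s = 120×60/8 = 900 rpm; n = 900×(1−0.0607) = 845 rpm
ω = 2π×845/60 = 88.49 rad/s
τ = P_out/ω = 3197/88.49 = 36.13 N·m
In lb·ft: 36.13/1.356 = 26.6 lb·ft

26.6 lb·ft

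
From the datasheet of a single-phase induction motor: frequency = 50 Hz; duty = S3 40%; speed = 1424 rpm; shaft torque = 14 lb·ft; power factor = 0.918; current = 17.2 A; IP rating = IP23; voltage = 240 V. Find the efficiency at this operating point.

74.7 %

τ = 14 lb·ft × 1.356 = 18.98 N·m
ω = 2π × 1424/60 = 149.1 rad/s; P_out = τω = 18.98 × 149.1 = 2830 W
P_in = V·I·cosφ = 240 × 17.2 × 0.918 = 3790 W
η = P_out / P_in = 2830 / 3790 = 0.747 = 74.7%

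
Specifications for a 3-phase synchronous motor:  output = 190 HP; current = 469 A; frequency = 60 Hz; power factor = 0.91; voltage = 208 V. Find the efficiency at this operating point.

P_out = 190 × 746 = 141740 W
P_in = √3·V_L·I_L·cosφ = 1.732 × 208 × 469 × 0.91 = 153754 W
η = P_out / P_in = 141740 / 153754 = 0.922 = 92.2%

92.2 %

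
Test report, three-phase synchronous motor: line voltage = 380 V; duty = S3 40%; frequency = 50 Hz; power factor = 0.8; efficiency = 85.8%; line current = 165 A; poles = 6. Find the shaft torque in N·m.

712 N·m

P_in = √3·V·I·cosφ = 1.732 × 380 × 165 × 0.8 = 86877 W
P_out = η·P_in = 0.858 × 86877 = 74540 W
n = n_s = 120×50/6 = 1000 rpm (synchronous)
ω = 2π×1000/60 = 104.7 rad/s
τ = P_out/ω = 74540/104.7 = 712 N·m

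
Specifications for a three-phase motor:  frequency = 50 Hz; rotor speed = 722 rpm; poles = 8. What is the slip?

3.73 %

n_s = 120f/p = 120×50/8 = 750 rpm
s = (n_s − n)/n_s = (750 − 722)/750 = 0.0373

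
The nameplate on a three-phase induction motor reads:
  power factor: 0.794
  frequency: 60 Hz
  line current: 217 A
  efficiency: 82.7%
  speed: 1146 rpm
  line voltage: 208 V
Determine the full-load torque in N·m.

P_in = √3·V·I·cosφ = 1.732 × 208 × 217 × 0.794 = 62071 W
P_out = η·P_in = 0.827 × 62071 = 51333 W
n = 1146 rpm
ω = 2π×1146/60 = 120 rad/s
τ = P_out/ω = 51333/120 = 428 N·m

428 N·m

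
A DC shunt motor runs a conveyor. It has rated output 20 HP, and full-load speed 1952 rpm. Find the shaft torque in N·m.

P_out = 20 × 746 = 14920 W
ω = 2π × 1952/60 = 204.4 rad/s
τ = P_out/ω = 14920/204.4 = 73 N·m

73 N·m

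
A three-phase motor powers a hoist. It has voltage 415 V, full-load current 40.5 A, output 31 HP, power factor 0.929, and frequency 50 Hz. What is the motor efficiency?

85.5 %

P_out = 31 × 746 = 23126 W
P_in = √3·V_L·I_L·cosφ = 1.732 × 415 × 40.5 × 0.929 = 27044 W
η = P_out / P_in = 23126 / 27044 = 0.855 = 85.5%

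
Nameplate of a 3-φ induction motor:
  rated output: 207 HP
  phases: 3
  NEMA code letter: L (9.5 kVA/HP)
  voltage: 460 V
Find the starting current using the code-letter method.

S_LR = 9.5 × 207 = 1966.5 kVA
I_LR = S_LR/(√3·V_L) = 1966500/(1.732×460) = 2470 A

2470 A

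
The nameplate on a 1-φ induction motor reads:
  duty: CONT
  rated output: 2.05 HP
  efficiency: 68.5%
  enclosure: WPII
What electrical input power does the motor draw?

2.23 kW

P_out = 2.05 × 746 = 1529 W
P_in = P_out/η = 1529/0.685 = 2232 W = 2.23 kW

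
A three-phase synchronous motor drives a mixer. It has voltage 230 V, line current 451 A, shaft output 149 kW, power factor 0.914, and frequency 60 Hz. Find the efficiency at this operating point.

P_out = 149 kW = 149000 W
P_in = √3·V_L·I_L·cosφ = 1.732 × 230 × 451 × 0.914 = 164210 W
η = P_out / P_in = 149000 / 164210 = 0.907 = 90.7%

90.7 %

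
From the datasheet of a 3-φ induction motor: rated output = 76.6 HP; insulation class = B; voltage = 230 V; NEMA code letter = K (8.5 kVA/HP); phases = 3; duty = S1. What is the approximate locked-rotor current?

1630 A

S_LR = 8.5 × 76.6 = 651.1 kVA
I_LR = S_LR/(√3·V_L) = 651100/(1.732×230) = 1630 A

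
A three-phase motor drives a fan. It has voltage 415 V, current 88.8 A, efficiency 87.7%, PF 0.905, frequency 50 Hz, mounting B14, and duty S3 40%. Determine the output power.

P_in = √3·V·I·cosφ = 1.732 × 415 × 88.8 × 0.905 = 57764 W
P_out = η·P_in = 0.877 × 57764 = 50659 W

50.7 kW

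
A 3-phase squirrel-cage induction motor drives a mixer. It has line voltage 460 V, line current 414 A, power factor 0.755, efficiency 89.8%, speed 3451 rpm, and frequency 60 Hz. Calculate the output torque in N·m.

P_in = √3·V·I·cosφ = 1.732 × 460 × 414 × 0.755 = 249031 W
P_out = η·P_in = 0.898 × 249031 = 223630 W
n = 3451 rpm
ω = 2π×3451/60 = 361.4 rad/s
τ = P_out/ω = 223630/361.4 = 619 N·m

619 N·m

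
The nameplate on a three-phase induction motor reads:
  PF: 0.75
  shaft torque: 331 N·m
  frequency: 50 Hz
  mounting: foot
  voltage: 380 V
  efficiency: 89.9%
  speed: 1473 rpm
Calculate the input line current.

115 A

ω = 2π×1473/60 = 154.3 rad/s; P_out = τω = 331 × 154.3 = 51073 W
P_in = P_out / η = 51073 / 0.899 = 56811 W
I_L = P_in / (√3·V_L·cosφ) = 56811 / (1.732 × 380 × 0.75) = 115 A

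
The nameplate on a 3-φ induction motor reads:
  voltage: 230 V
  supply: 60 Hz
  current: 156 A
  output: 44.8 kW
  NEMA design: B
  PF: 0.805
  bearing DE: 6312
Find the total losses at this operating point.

5.23 kW

P_in = √3·V·I·cosφ = 1.732×230×156×0.805 = 50026 W
P_out = 44800 W
Losses = P_in − P_out = 50026 − 44800 = 5226 W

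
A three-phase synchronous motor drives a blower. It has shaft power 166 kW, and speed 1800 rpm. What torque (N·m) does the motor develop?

ω = 2π × 1800/60 = 188.5 rad/s
τ = P/ω = 166000/188.5 = 881 N·m

881 N·m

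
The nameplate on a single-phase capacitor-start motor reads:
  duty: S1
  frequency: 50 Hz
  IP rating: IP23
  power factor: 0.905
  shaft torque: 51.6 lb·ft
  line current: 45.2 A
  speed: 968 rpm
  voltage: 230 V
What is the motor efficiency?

τ = 51.6 lb·ft × 1.356 = 69.97 N·m
ω = 2π × 968/60 = 101.4 rad/s; P_out = τω = 69.97 × 101.4 = 7095 W
P_in = V·I·cosφ = 230 × 45.2 × 0.905 = 9408 W
η = P_out / P_in = 7095 / 9408 = 0.754 = 75.4%

75.4 %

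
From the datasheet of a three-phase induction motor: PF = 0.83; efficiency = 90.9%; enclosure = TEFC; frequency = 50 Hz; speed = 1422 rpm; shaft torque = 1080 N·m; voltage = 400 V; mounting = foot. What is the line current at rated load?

ω = 2π×1422/60 = 148.9 rad/s; P_out = τω = 1080 × 148.9 = 160812 W
P_in = P_out / η = 160812 / 0.909 = 176911 W
I_L = P_in / (√3·V_L·cosφ) = 176911 / (1.732 × 400 × 0.83) = 308 A

308 A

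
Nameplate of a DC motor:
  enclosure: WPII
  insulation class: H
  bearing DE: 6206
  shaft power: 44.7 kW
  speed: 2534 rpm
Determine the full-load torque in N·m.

168 N·m

ω = 2π × 2534/60 = 265.4 rad/s
τ = P/ω = 44700/265.4 = 168 N·m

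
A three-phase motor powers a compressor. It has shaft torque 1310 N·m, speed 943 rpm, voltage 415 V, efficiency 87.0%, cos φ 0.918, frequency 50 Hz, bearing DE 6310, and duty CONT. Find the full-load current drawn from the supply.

225 A

ω = 2π×943/60 = 98.75 rad/s; P_out = τω = 1310 × 98.75 = 129363 W
P_in = P_out / η = 129363 / 0.870 = 148693 W
I_L = P_in / (√3·V_L·cosφ) = 148693 / (1.732 × 415 × 0.918) = 225 A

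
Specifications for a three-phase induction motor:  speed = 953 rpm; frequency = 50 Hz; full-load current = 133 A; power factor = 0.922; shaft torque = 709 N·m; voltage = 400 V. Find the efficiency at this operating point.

ω = 2π × 953/60 = 99.8 rad/s; P_out = τω = 709 × 99.8 = 70758 W
P_in = √3·V_L·I_L·cosφ = 1.732 × 400 × 133 × 0.922 = 84955 W
η = P_out / P_in = 70758 / 84955 = 0.833 = 83.3%

83.3 %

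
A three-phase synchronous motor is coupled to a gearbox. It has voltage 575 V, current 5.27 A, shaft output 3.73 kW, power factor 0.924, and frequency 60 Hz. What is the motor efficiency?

P_out = 3.73 kW = 3730 W
P_in = √3·V_L·I_L·cosφ = 1.732 × 575 × 5.27 × 0.924 = 4850 W
η = P_out / P_in = 3730 / 4850 = 0.769 = 76.9%

76.9 %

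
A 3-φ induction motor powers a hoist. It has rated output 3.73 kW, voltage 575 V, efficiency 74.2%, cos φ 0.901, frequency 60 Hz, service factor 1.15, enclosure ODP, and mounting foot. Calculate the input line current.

5.6 A

P_out = 3.73 kW = 3730 W
P_in = P_out / η = 3730 / 0.742 = 5027 W
I_L = P_in / (√3·V_L·cosφ) = 5027 / (1.732 × 575 × 0.901) = 5.6 A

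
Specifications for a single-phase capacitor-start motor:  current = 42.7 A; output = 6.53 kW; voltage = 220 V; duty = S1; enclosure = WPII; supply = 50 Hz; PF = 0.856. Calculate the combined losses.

1.51 kW

P_in = V·I·cosφ = 220×42.7×0.856 = 8041 W
P_out = 6530 W
Losses = P_in − P_out = 8041 − 6530 = 1511 W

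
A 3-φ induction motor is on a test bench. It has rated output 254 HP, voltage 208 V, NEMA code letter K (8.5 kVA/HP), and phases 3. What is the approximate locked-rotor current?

5990 A

S_LR = 8.5 × 254 = 2159 kVA
I_LR = S_LR/(√3·V_L) = 2159000/(1.732×208) = 5990 A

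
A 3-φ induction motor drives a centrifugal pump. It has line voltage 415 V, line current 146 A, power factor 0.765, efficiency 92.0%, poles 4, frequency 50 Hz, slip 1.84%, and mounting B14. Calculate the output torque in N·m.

479 N·m

P_in = √3·V·I·cosφ = 1.732 × 415 × 146 × 0.765 = 80281 W
P_out = η·P_in = 0.92 × 80281 = 73859 W
n_s = 120×50/4 = 1500 rpm; n = 1500×(1−0.0184) = 1472 rpm
ω = 2π×1472/60 = 154.1 rad/s
τ = P_out/ω = 73859/154.1 = 479 N·m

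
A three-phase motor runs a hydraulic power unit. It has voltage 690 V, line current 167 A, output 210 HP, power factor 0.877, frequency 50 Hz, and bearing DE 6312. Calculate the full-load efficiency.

89.5 %

P_out = 210 × 746 = 156660 W
P_in = √3·V_L·I_L·cosφ = 1.732 × 690 × 167 × 0.877 = 175030 W
η = P_out / P_in = 156660 / 175030 = 0.895 = 89.5%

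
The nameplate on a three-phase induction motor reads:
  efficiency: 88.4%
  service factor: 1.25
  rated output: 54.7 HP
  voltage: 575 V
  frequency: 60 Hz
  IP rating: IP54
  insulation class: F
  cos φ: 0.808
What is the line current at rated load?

P_out = 54.7 × 746 = 40806 W
P_in = P_out / η = 40806 / 0.884 = 46161 W
I_L = P_in / (√3·V_L·cosφ) = 46161 / (1.732 × 575 × 0.808) = 57.4 A

57.4 A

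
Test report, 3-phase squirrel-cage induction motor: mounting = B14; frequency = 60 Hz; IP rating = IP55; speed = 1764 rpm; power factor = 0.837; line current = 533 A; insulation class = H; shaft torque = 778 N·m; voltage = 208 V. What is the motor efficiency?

ω = 2π × 1764/60 = 184.7 rad/s; P_out = τω = 778 × 184.7 = 143697 W
P_in = √3·V_L·I_L·cosφ = 1.732 × 208 × 533 × 0.837 = 160718 W
η = P_out / P_in = 143697 / 160718 = 0.894 = 89.4%

89.4 %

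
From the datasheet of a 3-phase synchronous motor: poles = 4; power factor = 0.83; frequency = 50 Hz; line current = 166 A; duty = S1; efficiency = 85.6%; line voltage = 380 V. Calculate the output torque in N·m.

494 N·m

P_in = √3·V·I·cosφ = 1.732 × 380 × 166 × 0.83 = 90681 W
P_out = η·P_in = 0.856 × 90681 = 77623 W
n = n_s = 120×50/4 = 1500 rpm (synchronous)
ω = 2π×1500/60 = 157.1 rad/s
τ = P_out/ω = 77623/157.1 = 494 N·m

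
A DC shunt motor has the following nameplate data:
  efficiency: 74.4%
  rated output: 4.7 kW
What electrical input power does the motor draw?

6.32 kW

P_out = 4700 W
P_in = P_out/η = 4700/0.744 = 6317 W = 6.32 kW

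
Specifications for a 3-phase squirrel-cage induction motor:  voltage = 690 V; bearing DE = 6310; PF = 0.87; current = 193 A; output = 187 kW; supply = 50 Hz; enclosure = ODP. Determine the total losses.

13700 W

P_in = √3·V·I·cosφ = 1.732×690×193×0.87 = 200666 W
P_out = 187000 W
Losses = P_in − P_out = 200666 − 187000 = 13666 W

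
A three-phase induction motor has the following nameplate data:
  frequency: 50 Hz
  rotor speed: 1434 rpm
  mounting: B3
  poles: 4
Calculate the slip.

n_s = 120f/p = 120×50/4 = 1500 rpm
s = (n_s − n)/n_s = (1500 − 1434)/1500 = 0.0440

4.40 %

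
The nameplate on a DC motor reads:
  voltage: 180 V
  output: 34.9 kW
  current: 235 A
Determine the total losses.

P_in = V·I = 180×235 = 42300 W
P_out = 34900 W
Losses = P_in − P_out = 42300 − 34900 = 7400 W

7.4 kW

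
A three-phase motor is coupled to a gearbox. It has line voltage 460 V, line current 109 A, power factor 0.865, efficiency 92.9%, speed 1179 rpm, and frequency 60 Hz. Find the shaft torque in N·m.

565 N·m

P_in = √3·V·I·cosφ = 1.732 × 460 × 109 × 0.865 = 75119 W
P_out = η·P_in = 0.929 × 75119 = 69786 W
n = 1179 rpm
ω = 2π×1179/60 = 123.5 rad/s
τ = P_out/ω = 69786/123.5 = 565 N·m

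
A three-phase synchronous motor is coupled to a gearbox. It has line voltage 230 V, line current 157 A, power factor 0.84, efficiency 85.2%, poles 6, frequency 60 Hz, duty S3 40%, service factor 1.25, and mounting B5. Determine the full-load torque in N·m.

P_in = √3·V·I·cosφ = 1.732 × 230 × 157 × 0.84 = 52536 W
P_out = η·P_in = 0.852 × 52536 = 44761 W
n = n_s = 120×60/6 = 1200 rpm (synchronous)
ω = 2π×1200/60 = 125.7 rad/s
τ = P_out/ω = 44761/125.7 = 356 N·m

356 N·m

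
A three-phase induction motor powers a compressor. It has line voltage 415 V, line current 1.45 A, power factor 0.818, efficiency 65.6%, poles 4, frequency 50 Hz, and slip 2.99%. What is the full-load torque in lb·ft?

P_in = √3·V·I·cosφ = 1.732 × 415 × 1.45 × 0.818 = 853 W
P_out = η·P_in = 0.656 × 853 = 560 W
n_s = 120×50/4 = 1500 rpm; n = 1500×(1−0.0299) = 1455 rpm
ω = 2π×1455/60 = 152.4 rad/s
τ = P_out/ω = 560/152.4 = 3.675 N·m
In lb·ft: 3.675/1.356 = 2.71 lb·ft

2.71 lb·ft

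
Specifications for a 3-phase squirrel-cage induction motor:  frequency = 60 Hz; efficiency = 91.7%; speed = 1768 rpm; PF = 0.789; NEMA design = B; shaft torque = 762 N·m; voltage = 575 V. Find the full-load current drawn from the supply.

196 A

ω = 2π×1768/60 = 185.1 rad/s; P_out = τω = 762 × 185.1 = 141046 W
P_in = P_out / η = 141046 / 0.917 = 153812 W
I_L = P_in / (√3·V_L·cosφ) = 153812 / (1.732 × 575 × 0.789) = 196 A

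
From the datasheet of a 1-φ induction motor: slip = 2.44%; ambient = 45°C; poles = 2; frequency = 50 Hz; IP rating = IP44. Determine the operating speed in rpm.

n_s = 120f/p = 120×50/2 = 3000 rpm
n = n_s(1 − s) = 3000 × (1 − 0.0244) = 2927 rpm

2927 rpm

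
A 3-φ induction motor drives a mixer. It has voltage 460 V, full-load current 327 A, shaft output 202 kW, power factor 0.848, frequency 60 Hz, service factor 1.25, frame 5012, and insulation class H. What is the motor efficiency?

91.4 %

P_out = 202 kW = 202000 W
P_in = √3·V_L·I_L·cosφ = 1.732 × 460 × 327 × 0.848 = 220927 W
η = P_out / P_in = 202000 / 220927 = 0.914 = 91.4%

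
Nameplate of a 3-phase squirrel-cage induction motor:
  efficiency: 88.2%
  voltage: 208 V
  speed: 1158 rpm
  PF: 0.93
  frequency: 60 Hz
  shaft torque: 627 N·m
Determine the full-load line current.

257 A

ω = 2π×1158/60 = 121.3 rad/s; P_out = τω = 627 × 121.3 = 76055 W
P_in = P_out / η = 76055 / 0.882 = 86230 W
I_L = P_in / (√3·V_L·cosφ) = 86230 / (1.732 × 208 × 0.93) = 257 A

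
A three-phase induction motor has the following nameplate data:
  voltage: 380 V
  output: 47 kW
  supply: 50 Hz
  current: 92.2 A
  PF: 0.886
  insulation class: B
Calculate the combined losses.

P_in = √3·V·I·cosφ = 1.732×380×92.2×0.886 = 53765 W
P_out = 47000 W
Losses = P_in − P_out = 53765 − 47000 = 6765 W

6.77 kW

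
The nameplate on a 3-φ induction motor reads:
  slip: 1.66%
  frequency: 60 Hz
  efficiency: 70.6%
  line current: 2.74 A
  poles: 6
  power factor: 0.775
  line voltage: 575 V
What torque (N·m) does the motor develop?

12.1 N·m

P_in = √3·V·I·cosφ = 1.732 × 575 × 2.74 × 0.775 = 2115 W
P_out = η·P_in = 0.706 × 2115 = 1493 W
n_s = 120×60/6 = 1200 rpm; n = 1200×(1−0.0166) = 1180 rpm
ω = 2π×1180/60 = 123.6 rad/s
τ = P_out/ω = 1493/123.6 = 12.1 N·m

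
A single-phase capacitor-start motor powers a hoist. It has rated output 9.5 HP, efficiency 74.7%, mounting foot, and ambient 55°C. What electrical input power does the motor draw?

9.49 kW

P_out = 9.5 × 746 = 7087 W
P_in = P_out/η = 7087/0.747 = 9487 W = 9.49 kW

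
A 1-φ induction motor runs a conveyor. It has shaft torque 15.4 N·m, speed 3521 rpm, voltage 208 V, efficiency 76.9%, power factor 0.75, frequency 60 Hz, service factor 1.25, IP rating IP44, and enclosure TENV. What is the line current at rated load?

ω = 2π×3521/60 = 368.7 rad/s; P_out = τω = 15.4 × 368.7 = 5678 W
P_in = P_out / η = 5678 / 0.769 = 7384 W
I = P_in / (V·cosφ) = 7384 / (208 × 0.75) = 47.3 A

47.3 A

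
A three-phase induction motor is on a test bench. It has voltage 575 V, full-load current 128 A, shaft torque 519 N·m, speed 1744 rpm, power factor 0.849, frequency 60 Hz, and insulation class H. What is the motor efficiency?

ω = 2π × 1744/60 = 182.6 rad/s; P_out = τω = 519 × 182.6 = 94769 W
P_in = √3·V_L·I_L·cosφ = 1.732 × 575 × 128 × 0.849 = 108226 W
η = P_out / P_in = 94769 / 108226 = 0.876 = 87.6%

87.6 %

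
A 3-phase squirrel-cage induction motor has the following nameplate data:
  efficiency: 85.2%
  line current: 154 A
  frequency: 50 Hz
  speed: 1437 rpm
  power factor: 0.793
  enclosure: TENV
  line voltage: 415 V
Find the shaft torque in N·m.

497 N·m

P_in = √3·V·I·cosφ = 1.732 × 415 × 154 × 0.793 = 87779 W
P_out = η·P_in = 0.852 × 87779 = 74788 W
n = 1437 rpm
ω = 2π×1437/60 = 150.5 rad/s
τ = P_out/ω = 74788/150.5 = 497 N·m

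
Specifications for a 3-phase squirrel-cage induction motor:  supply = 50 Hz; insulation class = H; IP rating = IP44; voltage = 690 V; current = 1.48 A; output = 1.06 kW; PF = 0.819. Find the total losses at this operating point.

389 W

P_in = √3·V·I·cosφ = 1.732×690×1.48×0.819 = 1449 W
P_out = 1060 W
Losses = P_in − P_out = 1449 − 1060 = 389 W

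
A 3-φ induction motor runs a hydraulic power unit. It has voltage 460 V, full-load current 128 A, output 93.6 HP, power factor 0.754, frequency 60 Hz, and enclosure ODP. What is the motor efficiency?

90.8 %

P_out = 93.6 × 746 = 69826 W
P_in = √3·V_L·I_L·cosφ = 1.732 × 460 × 128 × 0.754 = 76893 W
η = P_out / P_in = 69826 / 76893 = 0.908 = 90.8%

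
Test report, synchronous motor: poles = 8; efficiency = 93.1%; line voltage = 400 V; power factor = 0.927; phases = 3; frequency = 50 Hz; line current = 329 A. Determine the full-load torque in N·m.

2500 N·m

P_in = √3·V·I·cosφ = 1.732 × 400 × 329 × 0.927 = 211292 W
P_out = η·P_in = 0.931 × 211292 = 196713 W
n = n_s = 120×50/8 = 750 rpm (synchronous)
ω = 2π×750/60 = 78.54 rad/s
τ = P_out/ω = 196713/78.54 = 2500 N·m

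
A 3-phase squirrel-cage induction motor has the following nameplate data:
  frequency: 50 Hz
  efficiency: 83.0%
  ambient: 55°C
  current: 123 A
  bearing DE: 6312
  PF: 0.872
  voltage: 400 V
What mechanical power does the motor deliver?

P_in = √3·V·I·cosφ = 1.732 × 400 × 123 × 0.872 = 74307 W
P_out = η·P_in = 0.83 × 74307 = 61675 W

61.7 kW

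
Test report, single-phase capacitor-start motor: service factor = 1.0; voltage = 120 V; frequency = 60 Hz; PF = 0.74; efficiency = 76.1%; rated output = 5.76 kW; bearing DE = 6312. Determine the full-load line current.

P_out = 5.76 kW = 5760 W
P_in = P_out / η = 5760 / 0.761 = 7569 W
I = P_in / (V·cosφ) = 7569 / (120 × 0.74) = 85.2 A

85.2 A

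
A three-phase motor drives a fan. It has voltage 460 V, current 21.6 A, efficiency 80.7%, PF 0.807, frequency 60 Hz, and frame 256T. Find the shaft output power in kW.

11.2 kW

P_in = √3·V·I·cosφ = 1.732 × 460 × 21.6 × 0.807 = 13888 W
P_out = η·P_in = 0.807 × 13888 = 11208 W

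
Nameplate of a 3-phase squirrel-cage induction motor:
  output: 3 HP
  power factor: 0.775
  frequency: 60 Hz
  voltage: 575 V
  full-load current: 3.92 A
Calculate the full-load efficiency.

74.0 %

P_out = 3 × 746 = 2238 W
P_in = √3·V_L·I_L·cosφ = 1.732 × 575 × 3.92 × 0.775 = 3026 W
η = P_out / P_in = 2238 / 3026 = 0.740 = 74.0%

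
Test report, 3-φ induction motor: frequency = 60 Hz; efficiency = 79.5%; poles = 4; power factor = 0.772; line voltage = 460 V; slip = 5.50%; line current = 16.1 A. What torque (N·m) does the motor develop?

P_in = √3·V·I·cosφ = 1.732 × 460 × 16.1 × 0.772 = 9903 W
P_out = η·P_in = 0.795 × 9903 = 7873 W
n_s = 120×60/4 = 1800 rpm; n = 1800×(1−0.055) = 1701 rpm
ω = 2π×1701/60 = 178.1 rad/s
τ = P_out/ω = 7873/178.1 = 44.2 N·m

44.2 N·m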